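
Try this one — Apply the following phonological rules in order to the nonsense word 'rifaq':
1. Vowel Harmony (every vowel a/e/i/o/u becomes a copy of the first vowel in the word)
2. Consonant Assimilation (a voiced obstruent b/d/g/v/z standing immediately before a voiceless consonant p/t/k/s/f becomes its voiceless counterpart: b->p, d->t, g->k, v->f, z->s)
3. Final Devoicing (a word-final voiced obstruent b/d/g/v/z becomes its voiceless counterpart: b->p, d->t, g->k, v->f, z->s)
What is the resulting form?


Starting form: 'rifaq'
Rule 1: Vowel Harmony: all vowels become 'i' (matching first vowel). 'rifaq' -> 'rifiq'
Rule 2: Consonant Assimilation: no voiced obstruent (b/d/g/v/z) stands immediately before a voiceless consonant (p/t/k/s/f). No change.
Rule 3: Final Devoicing: final consonant 'q' is not one of the voiced obstruents b/d/g/v/z. No change.
Final form: 'rifiq'

rifiq


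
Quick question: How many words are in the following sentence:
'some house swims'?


Split into words: some | house | swims = 3 words.

3


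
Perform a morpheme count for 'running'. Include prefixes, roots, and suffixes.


Decomposition: run (root) + -ing (suffix) = 2 morpheme(s)

2 morphemes


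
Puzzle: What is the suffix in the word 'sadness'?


The word 'sadness' = 'sad' (root) + '-ness' (suffix). The suffix is '-ness'.

ness


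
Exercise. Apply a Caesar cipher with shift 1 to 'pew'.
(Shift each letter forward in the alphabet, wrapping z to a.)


Shift each letter by 1: p -> q, e -> f, w -> x. Result: 'qfx'.

qfx


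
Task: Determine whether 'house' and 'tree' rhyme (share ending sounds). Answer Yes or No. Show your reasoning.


Rime (stressed vowel + following sounds) of 'house': -ouse = /aʊs/
Rime of 'tree': -ee = /iː/
/aʊs/ and /iː/ are different ending sounds, so the words do not rhyme.

No


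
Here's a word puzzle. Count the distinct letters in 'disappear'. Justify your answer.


Unique letters in 'disappear': {a, d, e, i, p, r, s} = 7 distinct letters.

7


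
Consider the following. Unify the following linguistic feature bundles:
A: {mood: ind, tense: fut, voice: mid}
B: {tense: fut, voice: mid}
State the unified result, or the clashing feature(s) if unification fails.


Compare features:
mood: A=ind vs B=_ -> unified: ind
tense: A=fut vs B=fut -> unified: fut
voice: A=mid vs B=mid -> unified: mid
No clashes found.

Unified: {mood: ind, tense: fut, voice: mid}


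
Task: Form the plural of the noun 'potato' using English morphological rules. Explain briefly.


Apply rule: Add -es (consonant + o). 'potato' becomes 'potatoes'.

potatoes


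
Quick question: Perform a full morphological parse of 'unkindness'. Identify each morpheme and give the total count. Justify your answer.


Step 1: Identify prefix: 'un' (meaning: not/reverse)
Step 2: Identify root: 'kind'
Step 3: Identify suffix(es): 'ness'
Decomposition: un- (prefix: not/reverse) + kind (root) + -ness (suffix: state of)
Total morphemes: 3

3 morphemes (un- (prefix: not/reverse) + kind (root) + -ness (suffix: state of))


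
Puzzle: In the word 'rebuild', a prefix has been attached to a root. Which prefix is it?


The word 'rebuild' = 're' (prefix) + 'build' (root). The prefix is 're'.

re


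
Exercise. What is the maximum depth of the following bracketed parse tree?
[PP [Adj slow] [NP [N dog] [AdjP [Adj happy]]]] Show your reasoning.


Count bracket nesting levels:
'[' at pos 0: depth = 1
'[' at pos 4: depth = 2
'[' at pos 15: depth = 2
'[' at pos 19: depth = 3
'[' at pos 27: depth = 3
'[' at pos 33: depth = 4
Maximum depth reached: 4

4


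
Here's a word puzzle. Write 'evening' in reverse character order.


Reverse 'evening' character by character: 'gnineve'.

gnineve


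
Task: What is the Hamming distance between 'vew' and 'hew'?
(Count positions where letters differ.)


Alignment:
Position 1: 'v' vs 'h' = DIFFER
Position 2: 'e' vs 'e' = match
Position 3: 'w' vs 'w' = match
Total differences: 1

1


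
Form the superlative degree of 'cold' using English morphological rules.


Apply superlative formation (add -est): 'cold' -> 'coldest'.

coldest


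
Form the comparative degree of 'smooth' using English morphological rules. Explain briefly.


Apply comparative formation (add -er): 'smooth' -> 'smoother'.

smoother


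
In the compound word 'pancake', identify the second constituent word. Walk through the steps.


Split 'pancake' into 'pan' + 'cake'. The second part is 'cake'.

cake


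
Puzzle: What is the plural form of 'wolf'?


Apply rule: Change -f to -ves. 'wolf' becomes 'wolves'.

wolves


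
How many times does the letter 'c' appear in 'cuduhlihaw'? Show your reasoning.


Letter 'c' in 'cuduhlihaw': found at position(s) 1 = 1 occurrence(s).

1


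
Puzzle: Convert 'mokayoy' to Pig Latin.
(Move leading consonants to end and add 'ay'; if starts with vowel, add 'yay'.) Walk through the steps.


'mokayoy': move consonant cluster 'm' to end and add 'ay': 'okayoymay'.

okayoymay


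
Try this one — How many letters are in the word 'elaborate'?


Spell out 'elaborate' and number each letter: e(1), l(2), a(3), b(4), o(5), r(6), a(7), t(8), e(9). Total: 9 letters.

9


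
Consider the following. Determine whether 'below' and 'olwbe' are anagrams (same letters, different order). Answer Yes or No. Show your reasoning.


Sorted letters of 'below': 'below'
Sorted letters of 'olwbe': 'below'
They match.

Yes


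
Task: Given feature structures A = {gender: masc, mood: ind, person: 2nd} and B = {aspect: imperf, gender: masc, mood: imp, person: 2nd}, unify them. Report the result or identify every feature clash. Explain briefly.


Compare features:
aspect: A=_ vs B=imperf -> unified: imperf
gender: A=masc vs B=masc -> unified: masc
mood: A=ind vs B=imp -> CLASH
person: A=2nd vs B=2nd -> unified: 2nd
Clash detected on feature 'mood' (ind vs imp); unification fails.

CLASH on 'mood' (ind vs imp)


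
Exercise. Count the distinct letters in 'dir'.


Unique letters in 'dir': {d, i, r} = 3 distinct letters.

3


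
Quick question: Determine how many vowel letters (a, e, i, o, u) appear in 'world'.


Vowels in 'world': o = 1 vowels.

1


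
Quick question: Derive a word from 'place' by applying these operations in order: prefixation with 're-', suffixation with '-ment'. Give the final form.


Step 1: Add prefix 're-' to 'place' = 'replace'
Step 2: Add suffix '-ment' to 'replace' = 'replacement'

replacement


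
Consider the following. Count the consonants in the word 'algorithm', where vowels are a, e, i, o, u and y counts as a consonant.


Consonants in 'algorithm': l, g, r, t, h, m = 6 consonants.

6


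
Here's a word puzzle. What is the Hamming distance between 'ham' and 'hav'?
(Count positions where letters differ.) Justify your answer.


Alignment:
Position 1: 'h' vs 'h' = match
Position 2: 'a' vs 'a' = match
Position 3: 'm' vs 'v' = DIFFER
Total differences: 1

1


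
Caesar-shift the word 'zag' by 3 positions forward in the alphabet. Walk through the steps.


Shift each letter by 3: z -> c, a -> d, g -> j. Result: 'cdj'.

cdj


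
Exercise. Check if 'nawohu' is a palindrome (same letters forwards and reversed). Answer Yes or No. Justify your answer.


Forward: 'nawohu'
Reversed: 'uhowan'
They differ.

No


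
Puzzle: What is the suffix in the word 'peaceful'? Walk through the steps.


The word 'peaceful' = 'peace' (root) + '-ful' (suffix). The suffix is '-ful'.

ful


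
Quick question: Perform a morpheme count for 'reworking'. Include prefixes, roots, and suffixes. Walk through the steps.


Decomposition: re- (prefix) + work (root) + -ing (suffix) = 3 morpheme(s)

3 morphemes


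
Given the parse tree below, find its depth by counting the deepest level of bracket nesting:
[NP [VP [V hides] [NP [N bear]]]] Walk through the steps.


Count bracket nesting levels:
'[' at pos 0: depth = 1
'[' at pos 4: depth = 2
'[' at pos 8: depth = 3
'[' at pos 18: depth = 3
'[' at pos 22: depth = 4
Maximum depth reached: 4

4


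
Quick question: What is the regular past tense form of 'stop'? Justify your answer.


Apply rule: Double final consonant and add -ed. 'stop' becomes 'stopped'.

stopped


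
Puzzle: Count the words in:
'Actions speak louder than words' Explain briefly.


Split into words: Actions | speak | louder | than | words = 5 words.

5


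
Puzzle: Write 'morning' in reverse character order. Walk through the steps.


Reverse 'morning' character by character: 'gninrom'.

gninrom


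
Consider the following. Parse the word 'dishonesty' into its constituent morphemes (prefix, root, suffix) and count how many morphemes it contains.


Step 1: Identify prefix: 'dis' (meaning: not/apart)
Step 2: Identify root: 'honest'
Step 3: Identify suffix(es): 'y'
Decomposition: dis- (prefix: not/apart) + honest (root) + -y (suffix: quality)
Total morphemes: 3

3 morphemes (dis- (prefix: not/apart) + honest (root) + -y (suffix: quality))


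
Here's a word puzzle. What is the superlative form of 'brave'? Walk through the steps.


Apply superlative formation (ends in e: add -st): 'brave' -> 'bravest'.

bravest


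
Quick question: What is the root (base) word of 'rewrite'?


Remove prefix 're' from 'rewrite' to get root 'write'.

write


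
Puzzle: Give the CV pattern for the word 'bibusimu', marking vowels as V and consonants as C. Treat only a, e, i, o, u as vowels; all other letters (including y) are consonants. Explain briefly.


Letter mapping: b = C, i = V, b = C, u = V, s = C, i = V, m = C, u = V.

CVCVCVCV


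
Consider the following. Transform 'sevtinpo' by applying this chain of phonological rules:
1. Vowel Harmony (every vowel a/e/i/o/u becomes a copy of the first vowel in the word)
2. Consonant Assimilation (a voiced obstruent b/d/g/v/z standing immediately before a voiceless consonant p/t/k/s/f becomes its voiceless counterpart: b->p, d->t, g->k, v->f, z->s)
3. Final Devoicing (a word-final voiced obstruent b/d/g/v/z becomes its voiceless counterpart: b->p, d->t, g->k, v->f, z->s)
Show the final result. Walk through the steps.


Starting form: 'sevtinpo'
Rule 1: Vowel Harmony: all vowels become 'e' (matching first vowel). 'sevtinpo' -> 'sevtenpe'
Rule 2: Consonant Assimilation: voiced obstruent before voiceless consonant becomes voiceless ('vt' -> 'ft'). 'sevtenpe' -> 'seftenpe'
Rule 3: Final Devoicing: the word ends in the vowel 'e', not a consonant. No change.
Final form: 'seftenpe'

seftenpe


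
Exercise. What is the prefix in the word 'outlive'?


The word 'outlive' = 'out' (prefix) + 'live' (root). The prefix is 'out'.

out


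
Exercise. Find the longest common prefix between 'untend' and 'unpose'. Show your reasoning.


Compare from the start: 2 characters match: 'un'. Mismatch at position 3: 't' vs 'p'.

un


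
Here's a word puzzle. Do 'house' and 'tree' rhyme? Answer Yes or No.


Rime (stressed vowel + following sounds) of 'house': -ouse = /aʊs/
Rime of 'tree': -ee = /iː/
/aʊs/ and /iː/ are different ending sounds, so the words do not rhyme.

No


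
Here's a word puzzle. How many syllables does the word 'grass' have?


Break 'grass' into syllables: grass -> grass = 1 syllable

1 syllable


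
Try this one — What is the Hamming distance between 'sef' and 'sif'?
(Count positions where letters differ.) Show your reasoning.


Alignment:
Position 1: 's' vs 's' = match
Position 2: 'e' vs 'i' = DIFFER
Position 3: 'f' vs 'f' = match
Total differences: 1

1


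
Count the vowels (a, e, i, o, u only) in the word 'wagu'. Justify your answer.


Vowels in 'wagu': a, u = 2 vowels.

2


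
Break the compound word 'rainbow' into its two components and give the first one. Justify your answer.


Split 'rainbow' into 'rain' + 'bow'. The first part is 'rain'.

rain


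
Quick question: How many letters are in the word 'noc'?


Spell out 'noc' and number each letter: n(1), o(2), c(3). Total: 3 letters.

3


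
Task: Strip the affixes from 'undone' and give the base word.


Remove prefix 'un' from 'undone' to get root 'done'.

done


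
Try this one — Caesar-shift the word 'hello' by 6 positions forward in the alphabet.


Shift each letter by 6: h -> n, e -> k, l -> r, l -> r, o -> u. Result: 'nkrru'.

nkrru


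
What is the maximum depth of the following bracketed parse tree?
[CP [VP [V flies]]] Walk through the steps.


Count bracket nesting levels:
'[' at pos 0: depth = 1
'[' at pos 4: depth = 2
'[' at pos 8: depth = 3
Maximum depth reached: 3

3


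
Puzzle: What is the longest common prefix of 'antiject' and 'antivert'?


Compare from the start: 4 characters match: 'anti'. Mismatch at position 5: 'j' vs 'v'.

anti


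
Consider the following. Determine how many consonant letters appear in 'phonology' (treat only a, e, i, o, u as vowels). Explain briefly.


Consonants in 'phonology': p, h, n, l, g, y = 6 consonants.

6


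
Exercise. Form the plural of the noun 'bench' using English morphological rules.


Apply rule: Add -es (sibilant/fricative ending). 'bench' becomes 'benches'.

benches


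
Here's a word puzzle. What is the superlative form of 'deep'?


Apply superlative formation (add -est): 'deep' -> 'deepest'.

deepest


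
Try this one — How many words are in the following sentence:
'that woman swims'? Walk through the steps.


Split into words: that | woman | swims = 3 words.

3


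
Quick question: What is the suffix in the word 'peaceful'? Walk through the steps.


The word 'peaceful' = 'peace' (root) + '-ful' (suffix). The suffix is '-ful'.

ful


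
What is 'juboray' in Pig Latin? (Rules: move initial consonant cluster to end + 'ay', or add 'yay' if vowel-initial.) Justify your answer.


'juboray': move consonant cluster 'j' to end and add 'ay': 'uborayjay'.

uborayjay


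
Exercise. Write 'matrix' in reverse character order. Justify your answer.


Reverse 'matrix' character by character: 'xirtam'.

xirtam


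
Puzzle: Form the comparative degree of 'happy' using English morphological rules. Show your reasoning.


Apply comparative formation (consonant + y: change y to i, add -er): 'happy' -> 'happier'.

happier


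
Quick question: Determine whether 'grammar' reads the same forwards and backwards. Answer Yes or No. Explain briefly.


Forward: 'grammar'
Reversed: 'rammarg'
They differ.

No


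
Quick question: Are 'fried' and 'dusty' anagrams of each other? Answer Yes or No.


Sorted letters of 'fried': 'defir'
Sorted letters of 'dusty': 'dstuy'
They do not match.

No


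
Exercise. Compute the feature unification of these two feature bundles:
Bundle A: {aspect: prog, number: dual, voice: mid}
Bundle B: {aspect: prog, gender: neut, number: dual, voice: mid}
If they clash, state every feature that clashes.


Compare features:
aspect: A=prog vs B=prog -> unified: prog
gender: A=_ vs B=neut -> unified: neut
number: A=dual vs B=dual -> unified: dual
voice: A=mid vs B=mid -> unified: mid
No clashes found.

Unified: {aspect: prog, gender: neut, number: dual, voice: mid}


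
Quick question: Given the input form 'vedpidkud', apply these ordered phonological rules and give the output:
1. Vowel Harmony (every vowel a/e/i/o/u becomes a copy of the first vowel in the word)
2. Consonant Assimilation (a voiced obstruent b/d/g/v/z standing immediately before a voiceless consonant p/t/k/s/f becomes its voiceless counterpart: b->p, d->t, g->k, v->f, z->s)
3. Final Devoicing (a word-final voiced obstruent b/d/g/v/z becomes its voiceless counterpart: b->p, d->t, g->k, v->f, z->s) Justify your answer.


Starting form: 'vedpidkud'
Rule 1: Vowel Harmony: all vowels become 'e' (matching first vowel). 'vedpidkud' -> 'vedpedked'
Rule 2: Consonant Assimilation: voiced obstruent before voiceless consonant becomes voiceless ('dp' -> 'tp', 'dk' -> 'tk'). 'vedpedked' -> 'vetpetked'
Rule 3: Final Devoicing: word-final voiced obstruent 'd' becomes voiceless 't'. 'vetpetked' -> 'vetpetket'
Final form: 'vetpetket'

vetpetket


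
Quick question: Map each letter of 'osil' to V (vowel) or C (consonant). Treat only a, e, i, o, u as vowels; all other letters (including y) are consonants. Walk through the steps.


Letter mapping: o = V, s = C, i = V, l = C.

VCVC


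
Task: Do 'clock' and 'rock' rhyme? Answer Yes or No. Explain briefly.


Rime (stressed vowel + following sounds) of 'clock': -ock = /ɒk/
Rime of 'rock': -ock = /ɒk/
/ɒk/ and /ɒk/ are the same ending sound, so the words rhyme.

Yes


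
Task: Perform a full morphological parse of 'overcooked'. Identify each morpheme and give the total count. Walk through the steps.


Step 1: Identify prefix: 'over' (meaning: excessively)
Step 2: Identify root: 'cook'
Step 3: Identify suffix(es): 'ed'
Decomposition: over- (prefix: excessively) + cook (root) + -ed (suffix: past)
Total morphemes: 3

3 morphemes (over- (prefix: excessively) + cook (root) + -ed (suffix: past))


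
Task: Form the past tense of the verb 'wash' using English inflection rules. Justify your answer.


Apply rule: Add -ed. 'wash' becomes 'washed'.

washed


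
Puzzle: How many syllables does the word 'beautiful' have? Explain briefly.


Break 'beautiful' into syllables: beau-ti-ful -> beau | ti | ful = 3 syllables

3 syllables


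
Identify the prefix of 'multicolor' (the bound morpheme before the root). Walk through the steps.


The word 'multicolor' = 'multi' (prefix) + 'color' (root). The prefix is 'multi'.

multi


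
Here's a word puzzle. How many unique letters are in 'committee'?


Unique letters in 'committee': {c, e, i, m, o, t} = 6 distinct letters.

6


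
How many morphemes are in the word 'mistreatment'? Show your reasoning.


Decomposition: mis- (prefix) + treat (root) + -ment (suffix) = 3 morpheme(s)

3 morphemes


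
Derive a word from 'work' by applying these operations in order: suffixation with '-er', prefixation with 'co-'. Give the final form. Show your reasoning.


Step 1: Add suffix '-er' to 'work' = 'worker'
Step 2: Add prefix 'co-' to 'worker' = 'coworker'

coworker


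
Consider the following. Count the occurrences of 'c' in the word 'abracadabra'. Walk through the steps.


Letter 'c' in 'abracadabra': found at position(s) 5 = 1 occurrence(s).

1


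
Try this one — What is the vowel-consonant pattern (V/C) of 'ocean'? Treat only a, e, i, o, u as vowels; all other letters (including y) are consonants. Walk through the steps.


Letter mapping: o = V, c = C, e = V, a = V, n = C.

VCVVC


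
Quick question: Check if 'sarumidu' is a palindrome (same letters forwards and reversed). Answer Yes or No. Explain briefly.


Forward: 'sarumidu'
Reversed: 'udimuras'
They differ.

No


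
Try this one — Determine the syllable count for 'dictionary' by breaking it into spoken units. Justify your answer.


Break 'dictionary' into syllables: dic-tion-ar-y -> dic | tion | ar | y = 4 syllables

4 syllables


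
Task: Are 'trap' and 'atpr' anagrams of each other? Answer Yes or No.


Sorted letters of 'trap': 'aprt'
Sorted letters of 'atpr': 'aprt'
They match.

Yes


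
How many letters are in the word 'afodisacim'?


Spell out 'afodisacim' and number each letter: a(1), f(2), o(3), d(4), i(5), s(6), a(7), c(8), i(9), m(10). Total: 10 letters.

10


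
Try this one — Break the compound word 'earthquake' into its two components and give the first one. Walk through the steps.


Split 'earthquake' into 'earth' + 'quake'. The first part is 'earth'.

earth


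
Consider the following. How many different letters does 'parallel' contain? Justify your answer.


Unique letters in 'parallel': {a, e, l, p, r} = 5 distinct letters.

5


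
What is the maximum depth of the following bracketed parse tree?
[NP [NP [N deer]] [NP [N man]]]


Count bracket nesting levels:
'[' at pos 0: depth = 1
'[' at pos 4: depth = 2
'[' at pos 8: depth = 3
'[' at pos 18: depth = 2
'[' at pos 22: depth = 3
Maximum depth reached: 3

3


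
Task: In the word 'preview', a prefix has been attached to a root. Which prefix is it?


The word 'preview' = 'pre' (prefix) + 'view' (root). The prefix is 'pre'.

pre


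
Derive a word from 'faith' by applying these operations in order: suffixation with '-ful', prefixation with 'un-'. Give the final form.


Step 1: Add suffix '-ful' to 'faith' = 'faithful'
Step 2: Add prefix 'un-' to 'faithful' = 'unfaithful'

unfaithful


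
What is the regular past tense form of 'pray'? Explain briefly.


Apply rule: Add -ed. 'pray' becomes 'prayed'.

prayed


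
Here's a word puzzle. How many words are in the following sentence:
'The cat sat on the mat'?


Split into words: The | cat | sat | on | the | mat = 6 words.

6


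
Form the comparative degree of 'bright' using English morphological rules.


Apply comparative formation (add -er): 'bright' -> 'brighter'.

brighter


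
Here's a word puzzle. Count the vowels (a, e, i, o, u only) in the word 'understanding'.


Vowels in 'understanding': u, e, a, i = 4 vowels.

4


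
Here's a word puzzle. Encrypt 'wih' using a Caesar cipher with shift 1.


Shift each letter by 1: w -> x, i -> j, h -> i. Result: 'xji'.

xji


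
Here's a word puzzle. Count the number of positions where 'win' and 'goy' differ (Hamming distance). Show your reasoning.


Alignment:
Position 1: 'w' vs 'g' = DIFFER
Position 2: 'i' vs 'o' = DIFFER
Position 3: 'n' vs 'y' = DIFFER
Total differences: 3

3


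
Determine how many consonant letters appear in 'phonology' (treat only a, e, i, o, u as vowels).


Consonants in 'phonology': p, h, n, l, g, y = 6 consonants.

6


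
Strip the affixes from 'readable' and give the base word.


Remove suffix '-able' from 'readable' to get root 'read'.

read


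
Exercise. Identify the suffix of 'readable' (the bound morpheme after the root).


The word 'readable' = 'read' (root) + '-able' (suffix). The suffix is '-able'.

able


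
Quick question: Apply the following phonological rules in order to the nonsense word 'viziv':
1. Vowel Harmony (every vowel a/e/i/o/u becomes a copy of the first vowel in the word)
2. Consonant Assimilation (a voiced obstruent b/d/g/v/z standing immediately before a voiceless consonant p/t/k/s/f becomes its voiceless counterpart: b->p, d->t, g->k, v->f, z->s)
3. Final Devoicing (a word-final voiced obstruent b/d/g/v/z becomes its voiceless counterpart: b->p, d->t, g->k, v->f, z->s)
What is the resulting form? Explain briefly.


Starting form: 'viziv'
Rule 1: Vowel Harmony: all vowels already match. No change.
Rule 2: Consonant Assimilation: no voiced obstruent (b/d/g/v/z) stands immediately before a voiceless consonant (p/t/k/s/f). No change.
Rule 3: Final Devoicing: word-final voiced obstruent 'v' becomes voiceless 'f'. 'viziv' -> 'vizif'
Final form: 'vizif'

vizif


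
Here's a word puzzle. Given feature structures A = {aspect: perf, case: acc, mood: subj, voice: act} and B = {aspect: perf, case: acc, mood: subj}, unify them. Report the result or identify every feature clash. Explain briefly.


Compare features:
aspect: A=perf vs B=perf -> unified: perf
case: A=acc vs B=acc -> unified: acc
mood: A=subj vs B=subj -> unified: subj
voice: A=act vs B=_ -> unified: act
No clashes found.

Unified: {aspect: perf, case: acc, mood: subj, voice: act}


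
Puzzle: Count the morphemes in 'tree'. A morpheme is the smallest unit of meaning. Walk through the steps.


Decomposition: tree (free morpheme) = 1 morpheme(s)

1 morphemes


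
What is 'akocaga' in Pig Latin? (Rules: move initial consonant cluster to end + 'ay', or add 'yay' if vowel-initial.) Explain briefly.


'akocaga' starts with a vowel, so add 'yay': 'akocagayay'.

akocagayay


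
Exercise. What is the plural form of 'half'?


Apply rule: Change -f to -ves. 'half' becomes 'halves'.

halves


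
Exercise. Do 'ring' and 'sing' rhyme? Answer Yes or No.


Rime (stressed vowel + following sounds) of 'ring': -ing = /ɪŋ/
Rime of 'sing': -ing = /ɪŋ/
/ɪŋ/ and /ɪŋ/ are the same ending sound, so the words rhyme.

Yes


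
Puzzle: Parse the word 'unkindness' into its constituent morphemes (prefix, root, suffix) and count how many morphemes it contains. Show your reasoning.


Step 1: Identify prefix: 'un' (meaning: not/reverse)
Step 2: Identify root: 'kind'
Step 3: Identify suffix(es): 'ness'
Decomposition: un- (prefix: not/reverse) + kind (root) + -ness (suffix: state of)
Total morphemes: 3

3 morphemes (un- (prefix: not/reverse) + kind (root) + -ness (suffix: state of))


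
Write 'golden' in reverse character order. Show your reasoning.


Reverse 'golden' character by character: 'nedlog'.

nedlog


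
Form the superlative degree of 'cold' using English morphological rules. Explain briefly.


Apply superlative formation (add -est): 'cold' -> 'coldest'.

coldest


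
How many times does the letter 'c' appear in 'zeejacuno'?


Letter 'c' in 'zeejacuno': found at position(s) 6 = 1 occurrence(s).

1


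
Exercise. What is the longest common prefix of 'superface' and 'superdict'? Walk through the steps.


Compare from the start: 5 characters match: 'super'. Mismatch at position 6: 'f' vs 'd'.

super


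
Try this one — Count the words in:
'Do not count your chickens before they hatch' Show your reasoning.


Split into words: Do | not | count | your | chickens | before | they | hatch = 8 words.

8


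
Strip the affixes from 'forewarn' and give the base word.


Remove prefix 'fore' from 'forewarn' to get root 'warn'.

warn


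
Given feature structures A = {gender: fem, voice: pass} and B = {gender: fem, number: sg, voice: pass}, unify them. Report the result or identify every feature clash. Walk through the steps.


Compare features:
gender: A=fem vs B=fem -> unified: fem
number: A=_ vs B=sg -> unified: sg
voice: A=pass vs B=pass -> unified: pass
No clashes found.

Unified: {gender: fem, number: sg, voice: pass}


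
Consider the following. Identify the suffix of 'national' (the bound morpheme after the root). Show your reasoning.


The word 'national' = 'nation' (root) + '-al' (suffix). The suffix is '-al'.

al


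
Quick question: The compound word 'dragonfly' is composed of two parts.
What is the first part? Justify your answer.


Split 'dragonfly' into 'dragon' + 'fly'. The first part is 'dragon'.

dragon


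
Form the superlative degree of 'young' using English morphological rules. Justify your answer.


Apply superlative formation (add -est): 'young' -> 'youngest'.

youngest


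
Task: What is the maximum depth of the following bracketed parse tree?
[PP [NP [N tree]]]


Count bracket nesting levels:
'[' at pos 0: depth = 1
'[' at pos 4: depth = 2
'[' at pos 8: depth = 3
Maximum depth reached: 3

3


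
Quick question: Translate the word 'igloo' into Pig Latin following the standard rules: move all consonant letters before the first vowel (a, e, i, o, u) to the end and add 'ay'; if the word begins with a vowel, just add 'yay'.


'igloo' starts with a vowel, so add 'yay': 'iglooyay'.

iglooyay


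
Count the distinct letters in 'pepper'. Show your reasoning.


Unique letters in 'pepper': {e, p, r} = 3 distinct letters.

3


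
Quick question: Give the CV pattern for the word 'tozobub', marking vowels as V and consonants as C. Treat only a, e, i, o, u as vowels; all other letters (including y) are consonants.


Letter mapping: t = C, o = V, z = C, o = V, b = C, u = V, b = C.

CVCVCVC


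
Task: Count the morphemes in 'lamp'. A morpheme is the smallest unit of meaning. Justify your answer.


Decomposition: lamp (free morpheme) = 1 morpheme(s)

1 morphemes


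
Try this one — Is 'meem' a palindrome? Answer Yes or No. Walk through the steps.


Forward: 'meem'
Reversed: 'meem'
They are identical.

Yes


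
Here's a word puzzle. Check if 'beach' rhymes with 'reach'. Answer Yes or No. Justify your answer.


Rime (stressed vowel + following sounds) of 'beach': -each = /iːtʃ/
Rime of 'reach': -each = /iːtʃ/
/iːtʃ/ and /iːtʃ/ are the same ending sound, so the words rhyme.

Yes


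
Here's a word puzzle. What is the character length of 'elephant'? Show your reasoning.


Spell out 'elephant' and number each letter: e(1), l(2), e(3), p(4), h(5), a(6), n(7), t(8). Total: 8 letters.

8


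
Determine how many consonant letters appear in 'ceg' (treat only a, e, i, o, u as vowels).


Consonants in 'ceg': c, g = 2 consonants.

2


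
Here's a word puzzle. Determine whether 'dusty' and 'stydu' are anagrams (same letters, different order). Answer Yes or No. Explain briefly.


Sorted letters of 'dusty': 'dstuy'
Sorted letters of 'stydu': 'dstuy'
They match.

Yes


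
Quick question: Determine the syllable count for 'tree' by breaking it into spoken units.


Break 'tree' into syllables: tree -> tree = 1 syllable

1 syllable


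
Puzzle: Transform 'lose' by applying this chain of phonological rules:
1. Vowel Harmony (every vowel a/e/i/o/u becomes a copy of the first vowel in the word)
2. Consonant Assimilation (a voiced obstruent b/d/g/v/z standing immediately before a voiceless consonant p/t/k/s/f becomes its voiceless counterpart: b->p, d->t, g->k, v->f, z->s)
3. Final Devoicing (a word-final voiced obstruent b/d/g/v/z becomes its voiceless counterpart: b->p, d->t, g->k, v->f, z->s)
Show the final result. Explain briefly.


Starting form: 'lose'
Rule 1: Vowel Harmony: all vowels become 'o' (matching first vowel). 'lose' -> 'loso'
Rule 2: Consonant Assimilation: no voiced obstruent (b/d/g/v/z) stands immediately before a voiceless consonant (p/t/k/s/f). No change.
Rule 3: Final Devoicing: the word ends in the vowel 'o', not a consonant. No change.
Final form: 'loso'

loso


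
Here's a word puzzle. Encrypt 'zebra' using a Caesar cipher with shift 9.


Shift each letter by 9: z -> i, e -> n, b -> k, r -> a, a -> j. Result: 'inkaj'.

inkaj


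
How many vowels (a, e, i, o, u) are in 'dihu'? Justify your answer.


Vowels in 'dihu': i, u = 2 vowels.

2


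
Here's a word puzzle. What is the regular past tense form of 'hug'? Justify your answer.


Apply rule: Double final consonant and add -ed. 'hug' becomes 'hugged'.

hugged


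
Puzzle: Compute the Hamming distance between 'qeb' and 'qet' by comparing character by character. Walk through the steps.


Alignment:
Position 1: 'q' vs 'q' = match
Position 2: 'e' vs 'e' = match
Position 3: 'b' vs 't' = DIFFER
Total differences: 1

1


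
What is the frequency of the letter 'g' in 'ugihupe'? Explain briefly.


Letter 'g' in 'ugihupe': found at position(s) 2 = 1 occurrence(s).

1


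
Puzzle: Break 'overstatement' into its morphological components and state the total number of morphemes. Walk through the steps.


Step 1: Identify prefix: 'over' (meaning: excessively)
Step 2: Identify root: 'state'
Step 3: Identify suffix(es): 'ment'
Decomposition: over- (prefix: excessively) + state (root) + -ment (suffix: action/result)
Total morphemes: 3

3 morphemes (over- (prefix: excessively) + state (root) + -ment (suffix: action/result))


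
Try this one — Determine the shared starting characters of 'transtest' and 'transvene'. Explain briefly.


Compare from the start: 5 characters match: 'trans'. Mismatch at position 6: 't' vs 'v'.

trans


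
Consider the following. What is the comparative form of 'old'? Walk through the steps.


Apply comparative formation (add -er): 'old' -> 'older'.

older


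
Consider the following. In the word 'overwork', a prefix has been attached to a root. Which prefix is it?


The word 'overwork' = 'over' (prefix) + 'work' (root). The prefix is 'over'.

over


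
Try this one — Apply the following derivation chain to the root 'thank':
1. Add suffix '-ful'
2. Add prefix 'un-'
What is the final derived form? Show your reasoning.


Step 1: Add suffix '-ful' to 'thank' = 'thankful'
Step 2: Add prefix 'un-' to 'thankful' = 'unthankful'

unthankful


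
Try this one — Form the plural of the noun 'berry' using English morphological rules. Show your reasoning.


Apply rule: Change -y to -ies (consonant + y). 'berry' becomes 'berries'.

berries


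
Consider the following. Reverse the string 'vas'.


Reverse 'vas' character by character: 'sav'.

sav


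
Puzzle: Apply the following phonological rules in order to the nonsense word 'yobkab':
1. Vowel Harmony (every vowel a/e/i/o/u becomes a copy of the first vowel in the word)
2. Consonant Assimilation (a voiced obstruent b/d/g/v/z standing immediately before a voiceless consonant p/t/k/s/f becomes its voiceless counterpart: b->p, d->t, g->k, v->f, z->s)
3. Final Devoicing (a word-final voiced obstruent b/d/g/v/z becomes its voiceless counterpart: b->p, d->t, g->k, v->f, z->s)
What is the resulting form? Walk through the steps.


Starting form: 'yobkab'
Rule 1: Vowel Harmony: all vowels become 'o' (matching first vowel). 'yobkab' -> 'yobkob'
Rule 2: Consonant Assimilation: voiced obstruent before voiceless consonant becomes voiceless ('bk' -> 'pk'). 'yobkob' -> 'yopkob'
Rule 3: Final Devoicing: word-final voiced obstruent 'b' becomes voiceless 'p'. 'yopkob' -> 'yopkop'
Final form: 'yopkop'

yopkop


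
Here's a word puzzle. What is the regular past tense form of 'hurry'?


Apply rule: Change -y to -ied. 'hurry' becomes 'hurried'.

hurried


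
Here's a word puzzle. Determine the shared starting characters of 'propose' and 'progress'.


Compare from the start: 3 characters match: 'pro'. Mismatch at position 4: 'p' vs 'g'.

pro


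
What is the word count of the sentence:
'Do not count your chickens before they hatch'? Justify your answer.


Split into words: Do | not | count | your | chickens | before | they | hatch = 8 words.

8


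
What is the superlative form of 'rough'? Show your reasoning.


Apply superlative formation (add -est): 'rough' -> 'roughest'.

roughest


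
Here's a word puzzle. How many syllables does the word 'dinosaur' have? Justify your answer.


Break 'dinosaur' into syllables: di-no-saur -> di | no | saur = 3 syllables

3 syllables


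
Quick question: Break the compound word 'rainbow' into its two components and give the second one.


Split 'rainbow' into 'rain' + 'bow'. The second part is 'bow'.

bow


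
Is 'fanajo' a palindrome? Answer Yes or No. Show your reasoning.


Forward: 'fanajo'
Reversed: 'ojanaf'
They differ.

No


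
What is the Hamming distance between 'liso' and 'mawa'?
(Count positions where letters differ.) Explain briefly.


Alignment:
Position 1: 'l' vs 'm' = DIFFER
Position 2: 'i' vs 'a' = DIFFER
Position 3: 's' vs 'w' = DIFFER
Position 4: 'o' vs 'a' = DIFFER
Total differences: 4

4


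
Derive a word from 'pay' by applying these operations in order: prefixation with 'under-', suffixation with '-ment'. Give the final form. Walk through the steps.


Step 1: Add prefix 'under-' to 'pay' = 'underpay'
Step 2: Add suffix '-ment' to 'underpay' = 'underpayment'

underpayment


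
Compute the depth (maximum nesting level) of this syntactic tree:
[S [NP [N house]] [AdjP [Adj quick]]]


Count bracket nesting levels:
'[' at pos 0: depth = 1
'[' at pos 3: depth = 2
'[' at pos 7: depth = 3
'[' at pos 18: depth = 2
'[' at pos 24: depth = 3
Maximum depth reached: 3

3


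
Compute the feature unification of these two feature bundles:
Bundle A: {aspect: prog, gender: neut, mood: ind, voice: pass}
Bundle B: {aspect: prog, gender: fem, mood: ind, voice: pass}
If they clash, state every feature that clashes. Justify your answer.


Compare features:
aspect: A=prog vs B=prog -> unified: prog
gender: A=neut vs B=fem -> CLASH
mood: A=ind vs B=ind -> unified: ind
voice: A=pass vs B=pass -> unified: pass
Clash detected on feature 'gender' (neut vs fem); unification fails.

CLASH on 'gender' (neut vs fem)


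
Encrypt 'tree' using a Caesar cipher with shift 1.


Shift each letter by 1: t -> u, r -> s, e -> f, e -> f. Result: 'usff'.

usff


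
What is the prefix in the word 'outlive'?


The word 'outlive' = 'out' (prefix) + 'live' (root). The prefix is 'out'.

out


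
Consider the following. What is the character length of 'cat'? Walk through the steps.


Spell out 'cat' and number each letter: c(1), a(2), t(3). Total: 3 letters.

3


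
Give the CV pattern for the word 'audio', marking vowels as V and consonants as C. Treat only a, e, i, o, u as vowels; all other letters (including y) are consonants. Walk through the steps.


Letter mapping: a = V, u = V, d = C, i = V, o = V.

VVCVV


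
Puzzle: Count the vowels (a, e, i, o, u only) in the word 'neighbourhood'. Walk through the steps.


Vowels in 'neighbourhood': e, i, o, u, o, o = 6 vowels.

6


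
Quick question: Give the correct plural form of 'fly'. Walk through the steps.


Apply rule: Change -y to -ies (consonant + y). 'fly' becomes 'flies'.

flies


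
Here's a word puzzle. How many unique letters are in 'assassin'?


Unique letters in 'assassin': {a, i, n, s} = 4 distinct letters.

4


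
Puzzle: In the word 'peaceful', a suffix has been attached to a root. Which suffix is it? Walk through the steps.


The word 'peaceful' = 'peace' (root) + '-ful' (suffix). The suffix is '-ful'.

ful


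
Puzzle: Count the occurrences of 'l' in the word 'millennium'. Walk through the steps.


Letter 'l' in 'millennium': found at position(s) 3, 4 = 2 occurrence(s).

2


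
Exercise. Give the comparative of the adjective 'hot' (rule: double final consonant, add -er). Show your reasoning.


Apply comparative formation (double final consonant, add -er): 'hot' -> 'hotter'.

hotter


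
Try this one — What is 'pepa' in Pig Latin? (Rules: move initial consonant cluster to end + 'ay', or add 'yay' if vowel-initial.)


'pepa': move consonant cluster 'p' to end and add 'ay': 'epapay'.

epapay


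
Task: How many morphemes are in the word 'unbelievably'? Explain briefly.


Decomposition: un- (prefix) + believe (root) + -able (suffix) + -ly (suffix) = 4 morpheme(s)

4 morphemes


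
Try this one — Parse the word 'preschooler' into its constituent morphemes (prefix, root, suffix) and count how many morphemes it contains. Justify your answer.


Step 1: Identify prefix: 'pre' (meaning: before)
Step 2: Identify root: 'school'
Step 3: Identify suffix(es): 'er'
Decomposition: pre- (prefix: before) + school (root) + -er (suffix: one who)
Total morphemes: 3

3 morphemes (pre- (prefix: before) + school (root) + -er (suffix: one who))


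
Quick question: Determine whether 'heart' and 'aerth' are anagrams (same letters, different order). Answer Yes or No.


Sorted letters of 'heart': 'aehrt'
Sorted letters of 'aerth': 'aehrt'
They match.

Yes


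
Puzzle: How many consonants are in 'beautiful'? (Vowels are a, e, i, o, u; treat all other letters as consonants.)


Consonants in 'beautiful': b, t, f, l = 4 consonants.

4


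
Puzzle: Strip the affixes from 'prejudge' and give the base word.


Remove prefix 'pre' from 'prejudge' to get root 'judge'.

judge


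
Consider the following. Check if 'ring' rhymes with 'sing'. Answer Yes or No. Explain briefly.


Rime (stressed vowel + following sounds) of 'ring': -ing = /ɪŋ/
Rime of 'sing': -ing = /ɪŋ/
/ɪŋ/ and /ɪŋ/ are the same ending sound, so the words rhyme.

Yes


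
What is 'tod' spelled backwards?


Reverse 'tod' character by character: 'dot'.

dot


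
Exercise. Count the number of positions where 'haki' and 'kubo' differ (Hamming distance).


Alignment:
Position 1: 'h' vs 'k' = DIFFER
Position 2: 'a' vs 'u' = DIFFER
Position 3: 'k' vs 'b' = DIFFER
Position 4: 'i' vs 'o' = DIFFER
Total differences: 4

4
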